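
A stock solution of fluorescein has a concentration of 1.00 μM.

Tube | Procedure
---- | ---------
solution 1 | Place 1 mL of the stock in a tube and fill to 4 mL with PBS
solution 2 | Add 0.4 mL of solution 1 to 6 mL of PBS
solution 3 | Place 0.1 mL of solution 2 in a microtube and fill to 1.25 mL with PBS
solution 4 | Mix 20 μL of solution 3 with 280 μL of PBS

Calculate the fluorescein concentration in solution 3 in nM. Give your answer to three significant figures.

1.25 nM

Step 1: 1 mL brought to 4 mL → factor 4/1 = 4
Step 2: 0.4 mL + 6 mL = 6.4 mL total → factor 6.4/0.4 = 16
Step 3: 0.1 mL brought to 1.25 mL → factor 1.25/0.1 = 12.5
Dilution factor through solution 3 = 4 × 16 × 12.5 = 800
[solution 3] = 1.00 μM / 800 = 0.001250 μM = 1.25 nM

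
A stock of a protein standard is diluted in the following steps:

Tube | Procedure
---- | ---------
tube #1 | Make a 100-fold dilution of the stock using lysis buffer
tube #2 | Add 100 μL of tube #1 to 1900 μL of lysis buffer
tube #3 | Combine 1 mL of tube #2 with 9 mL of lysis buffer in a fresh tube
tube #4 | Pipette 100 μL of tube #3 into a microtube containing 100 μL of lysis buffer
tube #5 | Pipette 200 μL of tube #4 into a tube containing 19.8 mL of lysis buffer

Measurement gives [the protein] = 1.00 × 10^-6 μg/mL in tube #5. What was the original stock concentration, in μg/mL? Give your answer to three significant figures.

4.00 μg/mL

Step 1: 100-fold → factor 100
Step 2: 100 μL + 1900 μL = 2000 μL total → factor 2000/100 = 20
Step 3: 1 mL + 9 mL = 10 mL total → factor 10/1 = 10
Step 4: 100 μL + 100 μL = 200 μL total → factor 200/100 = 2
Step 5: 200 μL + 19.8 mL = 20000 μL total → factor 20000/200 = 100
Overall dilution factor = 100 × 20 × 10 × 2 × 100 = 4 × 10^6
Stock = 1.00 × 10^-6 μg/mL × 4 × 10^6 = 4.00 μg/mL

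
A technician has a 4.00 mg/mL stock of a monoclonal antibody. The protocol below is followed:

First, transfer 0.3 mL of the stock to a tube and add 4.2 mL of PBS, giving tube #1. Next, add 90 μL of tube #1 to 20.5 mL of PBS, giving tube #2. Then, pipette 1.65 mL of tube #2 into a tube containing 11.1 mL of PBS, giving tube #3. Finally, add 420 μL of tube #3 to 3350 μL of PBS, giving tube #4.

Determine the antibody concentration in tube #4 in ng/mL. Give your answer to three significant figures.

16.8 ng/mL

Step 1: 0.3 mL + 4.2 mL = 4.5 mL total → factor 4.5/0.3 = 15
Step 2: 90 μL + 20.5 mL = 20590 μL total → factor 20590/90 = 228.78
Step 3: 1.65 mL + 11.1 mL = 12.75 mL total → factor 12.75/1.65 = 7.7273
Step 4: 420 μL + 3350 μL = 3770 μL total → factor 3770/420 = 8.9762
Overall dilution factor = 15 × 228.78 × 7.7273 × 8.9762 = 2.3803 × 10^5
Final = 4.00 mg/mL / 2.3803 × 10^5 = 1.680 × 10^-5 mg/mL = 16.8 ng/mL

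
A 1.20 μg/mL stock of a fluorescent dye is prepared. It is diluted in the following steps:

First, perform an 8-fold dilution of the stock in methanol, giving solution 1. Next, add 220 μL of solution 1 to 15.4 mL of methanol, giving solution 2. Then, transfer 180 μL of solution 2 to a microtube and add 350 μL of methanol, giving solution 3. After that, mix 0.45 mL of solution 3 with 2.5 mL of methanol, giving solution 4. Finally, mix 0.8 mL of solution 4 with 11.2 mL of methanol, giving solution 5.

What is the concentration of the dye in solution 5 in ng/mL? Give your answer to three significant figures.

0.00730 ng/mL

Step 1: 8-fold → factor 8
Step 2: 220 μL + 15.4 mL = 15620 μL total → factor 15620/220 = 71
Step 3: 180 μL + 350 μL = 530 μL total → factor 530/180 = 2.9444
Step 4: 0.45 mL + 2.5 mL = 2.95 mL total → factor 2.95/0.45 = 6.5556
Step 5: 0.8 mL + 11.2 mL = 12 mL total → factor 12/0.8 = 15
Overall dilution factor = 8 × 71 × 2.9444 × 6.5556 × 15 = 1.6446 × 10^5
Final = 1.20 μg/mL / 1.6446 × 10^5 = 7.297 × 10^-6 μg/mL = 0.00730 ng/mL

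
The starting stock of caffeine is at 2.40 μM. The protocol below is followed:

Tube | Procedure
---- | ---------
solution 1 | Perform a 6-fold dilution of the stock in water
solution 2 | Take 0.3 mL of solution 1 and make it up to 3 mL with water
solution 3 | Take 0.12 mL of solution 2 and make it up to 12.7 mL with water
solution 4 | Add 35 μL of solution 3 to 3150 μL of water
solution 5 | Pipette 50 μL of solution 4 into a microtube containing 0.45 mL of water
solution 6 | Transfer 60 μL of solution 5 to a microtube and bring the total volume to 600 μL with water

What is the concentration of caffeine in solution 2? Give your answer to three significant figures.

0.0400 μM

Step 1: 6-fold → factor 6
Step 2: 0.3 mL brought to 3 mL → factor 3/0.3 = 10
Dilution factor through solution 2 = 6 × 10 = 60
[solution 2] = 2.40 μM / 60 = 0.0400 μM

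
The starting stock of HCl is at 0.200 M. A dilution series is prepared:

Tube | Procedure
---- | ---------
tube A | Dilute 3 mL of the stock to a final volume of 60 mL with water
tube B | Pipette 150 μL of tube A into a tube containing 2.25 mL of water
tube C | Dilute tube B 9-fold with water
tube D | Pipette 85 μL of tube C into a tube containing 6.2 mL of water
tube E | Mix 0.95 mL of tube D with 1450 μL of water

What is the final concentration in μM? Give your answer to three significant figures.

0.372 μM

Step 1: 3 mL brought to 60 mL → factor 60/3 = 20
Step 2: 150 μL + 2.25 mL = 2400 μL total → factor 2400/150 = 16
Step 3: 9-fold → factor 9
Step 4: 85 μL + 6.2 mL = 6285 μL total → factor 6285/85 = 73.941
Step 5: 0.95 mL + 1450 μL = 2.4 mL total → factor 2.4/0.95 = 2.5263
Overall dilution factor = 20 × 16 × 9 × 73.941 × 2.5263 = 5.3798 × 10^5
Final = 0.200 M / 5.3798 × 10^5 = 3.718 × 10^-7 M = 0.372 μM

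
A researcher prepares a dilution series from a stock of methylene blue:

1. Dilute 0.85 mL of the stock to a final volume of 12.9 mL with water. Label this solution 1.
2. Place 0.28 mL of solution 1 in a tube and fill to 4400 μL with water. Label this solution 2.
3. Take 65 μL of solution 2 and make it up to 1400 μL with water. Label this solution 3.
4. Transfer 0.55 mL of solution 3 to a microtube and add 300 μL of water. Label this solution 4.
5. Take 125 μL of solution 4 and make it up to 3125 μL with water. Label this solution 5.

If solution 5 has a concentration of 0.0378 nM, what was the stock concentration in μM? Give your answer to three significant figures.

7.50 μM

Step 1: 0.85 mL brought to 12.9 mL → factor 12.9/0.85 = 15.176
Step 2: 0.28 mL brought to 4400 μL → factor 4.4/0.28 = 15.714
Step 3: 65 μL brought to 1400 μL → factor 1400/65 = 21.538
Step 4: 0.55 mL + 300 μL = 0.85 mL total → factor 0.85/0.55 = 1.5455
Step 5: 125 μL brought to 3125 μL → factor 3125/125 = 25
Overall dilution factor = 15.176 × 15.714 × 21.538 × 1.5455 × 25 = 1.9846 × 10^5
Stock = 0.0378 nM × 1.9846 × 10^5 = 7502 nM = 7.50 μM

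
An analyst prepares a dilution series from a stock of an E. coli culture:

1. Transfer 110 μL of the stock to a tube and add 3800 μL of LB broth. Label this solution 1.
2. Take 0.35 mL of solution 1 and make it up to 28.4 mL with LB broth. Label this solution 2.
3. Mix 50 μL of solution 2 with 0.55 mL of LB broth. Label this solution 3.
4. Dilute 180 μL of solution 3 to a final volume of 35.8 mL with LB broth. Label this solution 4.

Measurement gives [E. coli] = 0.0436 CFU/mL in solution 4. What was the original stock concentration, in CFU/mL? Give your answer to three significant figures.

Step 1: 110 μL + 3800 μL = 3910 μL total → factor 3910/110 = 35.545
Step 2: 0.35 mL brought to 28.4 mL → factor 28.4/0.35 = 81.143
Step 3: 50 μL + 0.55 mL = 600 μL total → factor 600/50 = 12
Step 4: 180 μL brought to 35.8 mL → factor 35800/180 = 198.89
Overall dilution factor = 35.545 × 81.143 × 12 × 198.89 = 6.8838 × 10^6
Stock = 0.0436 CFU/mL × 6.8838 × 10^6 = 3.00 × 10^5 CFU/mL

3.00 × 10^5 CFU/mL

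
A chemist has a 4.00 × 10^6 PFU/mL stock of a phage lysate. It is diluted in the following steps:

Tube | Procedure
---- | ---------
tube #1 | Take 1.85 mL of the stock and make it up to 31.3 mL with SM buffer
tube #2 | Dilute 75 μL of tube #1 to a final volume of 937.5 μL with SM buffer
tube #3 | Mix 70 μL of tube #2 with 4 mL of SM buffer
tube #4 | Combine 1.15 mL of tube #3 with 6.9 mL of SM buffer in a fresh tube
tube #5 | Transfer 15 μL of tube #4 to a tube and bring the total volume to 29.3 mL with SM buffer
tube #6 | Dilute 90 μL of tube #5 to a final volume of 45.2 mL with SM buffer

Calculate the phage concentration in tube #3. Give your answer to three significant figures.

325 PFU/mL

Step 1: 1.85 mL brought to 31.3 mL → factor 31.3/1.85 = 16.919
Step 2: 75 μL brought to 937.5 μL → factor 937.5/75 = 12.5
Step 3: 70 μL + 4 mL = 4070 μL total → factor 4070/70 = 58.143
Dilution factor through tube #3 = 16.919 × 12.5 × 58.143 = 12296
[tube #3] = 4.00 × 10^6 PFU/mL / 12296 = 325 PFU/mL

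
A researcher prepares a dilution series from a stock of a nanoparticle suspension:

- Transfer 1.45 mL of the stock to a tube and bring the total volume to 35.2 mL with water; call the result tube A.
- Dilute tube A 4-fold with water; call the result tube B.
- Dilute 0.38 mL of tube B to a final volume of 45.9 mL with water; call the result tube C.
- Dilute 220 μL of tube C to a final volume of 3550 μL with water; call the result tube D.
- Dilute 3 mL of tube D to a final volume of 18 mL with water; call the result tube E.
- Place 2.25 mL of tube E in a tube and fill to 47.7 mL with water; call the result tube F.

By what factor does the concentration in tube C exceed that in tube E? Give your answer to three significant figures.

Step 1: 1.45 mL brought to 35.2 mL → factor 35.2/1.45 = 24.276
Step 2: 4-fold → factor 4
Step 3: 0.38 mL brought to 45.9 mL → factor 45.9/0.38 = 120.79
Step 4: 220 μL brought to 3550 μL → factor 3550/220 = 16.136
Step 5: 3 mL brought to 18 mL → factor 18/3 = 6
Dilution factor to tube C = 11729; to tube E = 1.1356 × 10^6
[tube C]/[tube E] = (factor to tube E)/(factor to tube C) = 1.1356 × 10^6/11729 = 96.8

96.8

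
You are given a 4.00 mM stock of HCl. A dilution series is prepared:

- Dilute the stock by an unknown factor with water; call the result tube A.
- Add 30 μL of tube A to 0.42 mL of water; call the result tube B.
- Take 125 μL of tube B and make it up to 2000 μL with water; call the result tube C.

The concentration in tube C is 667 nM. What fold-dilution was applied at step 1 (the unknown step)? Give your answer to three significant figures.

Step 1: unknown factor x
Step 2: 30 μL + 0.42 mL = 450 μL total → factor 450/30 = 15
Step 3: 125 μL brought to 2000 μL → factor 2000/125 = 16
Product of known-step factors = 240
Overall factor = 4.00 mM / (667 nM) = 5997
x = 5997 / 240 = 25.0

25.0-fold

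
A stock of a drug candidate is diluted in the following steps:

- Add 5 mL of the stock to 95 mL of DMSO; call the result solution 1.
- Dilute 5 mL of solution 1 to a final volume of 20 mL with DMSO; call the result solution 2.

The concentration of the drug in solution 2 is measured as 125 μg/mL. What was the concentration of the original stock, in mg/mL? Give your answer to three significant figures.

10.0 mg/mL

Step 1: 5 mL + 95 mL = 100 mL total → factor 100/5 = 20
Step 2: 5 mL brought to 20 mL → factor 20/5 = 4
Overall dilution factor = 20 × 4 = 80
Stock = 125 μg/mL × 80 = 1.000 × 10^4 μg/mL = 10.0 mg/mL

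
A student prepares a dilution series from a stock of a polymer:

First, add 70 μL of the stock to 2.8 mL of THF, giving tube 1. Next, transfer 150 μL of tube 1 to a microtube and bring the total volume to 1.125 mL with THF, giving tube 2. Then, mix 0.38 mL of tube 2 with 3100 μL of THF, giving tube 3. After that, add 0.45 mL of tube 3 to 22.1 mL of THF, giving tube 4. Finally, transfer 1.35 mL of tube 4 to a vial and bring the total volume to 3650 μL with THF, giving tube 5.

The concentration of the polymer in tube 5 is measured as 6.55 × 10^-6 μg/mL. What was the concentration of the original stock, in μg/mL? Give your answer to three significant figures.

2.50 μg/mL

Step 1: 70 μL + 2.8 mL = 2870 μL total → factor 2870/70 = 41
Step 2: 150 μL brought to 1.125 mL → factor 1125/150 = 7.5
Step 3: 0.38 mL + 3100 μL = 3.48 mL total → factor 3.48/0.38 = 9.1579
Step 4: 0.45 mL + 22.1 mL = 22.55 mL total → factor 22.55/0.45 = 50.111
Step 5: 1.35 mL brought to 3650 μL → factor 3.65/1.35 = 2.7037
Overall dilution factor = 41 × 7.5 × 9.1579 × 50.111 × 2.7037 = 3.8153 × 10^5
Stock = 6.55 × 10^-6 μg/mL × 3.8153 × 10^5 = 2.50 μg/mL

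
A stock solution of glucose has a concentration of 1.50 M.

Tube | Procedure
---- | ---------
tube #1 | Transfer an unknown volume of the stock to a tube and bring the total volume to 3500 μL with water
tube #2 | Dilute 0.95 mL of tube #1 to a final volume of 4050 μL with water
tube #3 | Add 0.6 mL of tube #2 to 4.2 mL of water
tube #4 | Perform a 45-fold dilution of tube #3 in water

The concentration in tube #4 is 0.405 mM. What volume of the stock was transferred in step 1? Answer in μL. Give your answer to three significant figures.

1.45 × 10^3 μL

Step 1: v brought to 3500 μL → factor = 3500 μL/v
Step 2: 0.95 mL brought to 4050 μL → factor 4.05/0.95 = 4.2632
Step 3: 0.6 mL + 4.2 mL = 4.8 mL total → factor 4.8/0.6 = 8
Step 4: 45-fold → factor 45
Product of known-step factors = 1534.7
Overall factor = 1.50 M / (0.405 mM) = 3703.7
Step-1 factor = 3703.7 / 1534.7 = 2.4133
v = 3500 μL / 2.4133 = 1.45 × 10^3 μL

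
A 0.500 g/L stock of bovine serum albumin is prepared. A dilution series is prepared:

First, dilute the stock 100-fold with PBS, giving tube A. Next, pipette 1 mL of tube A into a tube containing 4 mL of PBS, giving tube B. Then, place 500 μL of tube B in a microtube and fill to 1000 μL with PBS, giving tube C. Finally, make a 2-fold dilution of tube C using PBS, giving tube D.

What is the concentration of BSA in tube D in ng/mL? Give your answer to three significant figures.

Step 1: 100-fold → factor 100
Step 2: 1 mL + 4 mL = 5 mL total → factor 5/1 = 5
Step 3: 500 μL brought to 1000 μL → factor 1000/500 = 2
Step 4: 2-fold → factor 2
Overall dilution factor = 100 × 5 × 2 × 2 = 2000
Final = 0.500 g/L / 2000 = 0.0002500 g/L = 250 ng/mL

250 ng/mL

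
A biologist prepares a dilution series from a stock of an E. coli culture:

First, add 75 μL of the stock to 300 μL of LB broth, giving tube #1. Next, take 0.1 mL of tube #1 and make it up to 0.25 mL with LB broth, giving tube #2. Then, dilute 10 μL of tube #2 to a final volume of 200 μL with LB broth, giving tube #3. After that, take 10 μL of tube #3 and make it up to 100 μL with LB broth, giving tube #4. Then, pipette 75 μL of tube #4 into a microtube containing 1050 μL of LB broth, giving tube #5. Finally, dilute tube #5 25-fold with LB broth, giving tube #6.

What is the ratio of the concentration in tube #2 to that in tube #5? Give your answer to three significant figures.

Step 1: 75 μL + 300 μL = 375 μL total → factor 375/75 = 5
Step 2: 0.1 mL brought to 0.25 mL → factor 0.25/0.1 = 2.5
Step 3: 10 μL brought to 200 μL → factor 200/10 = 20
Step 4: 10 μL brought to 100 μL → factor 100/10 = 10
Step 5: 75 μL + 1050 μL = 1125 μL total → factor 1125/75 = 15
Dilution factor to tube #2 = 12.5; to tube #5 = 37500
[tube #2]/[tube #5] = (factor to tube #5)/(factor to tube #2) = 37500/12.5 = 3.00 × 10^3

3.00 × 10^3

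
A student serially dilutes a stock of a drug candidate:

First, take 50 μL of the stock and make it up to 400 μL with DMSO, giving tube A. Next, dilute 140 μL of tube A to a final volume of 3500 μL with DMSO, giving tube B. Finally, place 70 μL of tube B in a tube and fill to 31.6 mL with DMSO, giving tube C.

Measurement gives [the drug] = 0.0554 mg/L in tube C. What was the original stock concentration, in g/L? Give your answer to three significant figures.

Step 1: 50 μL brought to 400 μL → factor 400/50 = 8
Step 2: 140 μL brought to 3500 μL → factor 3500/140 = 25
Step 3: 70 μL brought to 31.6 mL → factor 31600/70 = 451.43
Overall dilution factor = 8 × 25 × 451.43 = 90286
Stock = 0.0554 mg/L × 90286 = 5002 mg/L = 5.00 g/L

5.00 g/L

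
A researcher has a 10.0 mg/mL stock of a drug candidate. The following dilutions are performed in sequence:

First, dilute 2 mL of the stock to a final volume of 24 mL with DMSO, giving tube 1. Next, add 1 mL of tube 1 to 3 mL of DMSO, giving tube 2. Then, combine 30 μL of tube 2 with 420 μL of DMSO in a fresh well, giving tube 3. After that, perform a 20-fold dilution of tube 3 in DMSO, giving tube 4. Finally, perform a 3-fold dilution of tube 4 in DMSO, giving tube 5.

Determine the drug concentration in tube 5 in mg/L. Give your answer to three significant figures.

Step 1: 2 mL brought to 24 mL → factor 24/2 = 12
Step 2: 1 mL + 3 mL = 4 mL total → factor 4/1 = 4
Step 3: 30 μL + 420 μL = 450 μL total → factor 450/30 = 15
Step 4: 20-fold → factor 20
Step 5: 3-fold → factor 3
Overall dilution factor = 12 × 4 × 15 × 20 × 3 = 43200
Final = 10.0 mg/mL / 43200 = 0.0002315 mg/mL = 0.231 mg/L

0.231 mg/L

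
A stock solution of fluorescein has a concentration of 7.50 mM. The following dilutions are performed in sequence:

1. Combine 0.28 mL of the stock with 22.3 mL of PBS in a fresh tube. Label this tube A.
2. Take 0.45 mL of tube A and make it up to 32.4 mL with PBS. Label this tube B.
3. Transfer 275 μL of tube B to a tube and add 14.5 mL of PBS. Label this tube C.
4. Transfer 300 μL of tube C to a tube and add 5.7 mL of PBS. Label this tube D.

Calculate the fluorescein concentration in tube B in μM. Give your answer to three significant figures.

1.29 μM

Step 1: 0.28 mL + 22.3 mL = 22.58 mL total → factor 22.58/0.28 = 80.643
Step 2: 0.45 mL brought to 32.4 mL → factor 32.4/0.45 = 72
Dilution factor through tube B = 80.643 × 72 = 5806.3
[tube B] = 7.50 mM / 5806.3 = 0.001292 mM = 1.29 μM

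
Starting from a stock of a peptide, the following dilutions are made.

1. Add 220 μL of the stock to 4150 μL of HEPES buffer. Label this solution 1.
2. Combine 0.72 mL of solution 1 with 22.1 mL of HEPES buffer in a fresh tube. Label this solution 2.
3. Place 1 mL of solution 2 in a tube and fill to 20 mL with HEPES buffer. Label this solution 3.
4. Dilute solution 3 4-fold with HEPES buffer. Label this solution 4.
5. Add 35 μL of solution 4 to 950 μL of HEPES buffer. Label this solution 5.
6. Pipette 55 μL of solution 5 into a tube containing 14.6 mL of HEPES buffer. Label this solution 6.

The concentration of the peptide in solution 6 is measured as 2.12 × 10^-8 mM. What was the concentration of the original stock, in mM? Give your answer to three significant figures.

8.01 mM

Step 1: 220 μL + 4150 μL = 4370 μL total → factor 4370/220 = 19.864
Step 2: 0.72 mL + 22.1 mL = 22.82 mL total → factor 22.82/0.72 = 31.694
Step 3: 1 mL brought to 20 mL → factor 20/1 = 20
Step 4: 4-fold → factor 4
Step 5: 35 μL + 950 μL = 985 μL total → factor 985/35 = 28.143
Step 6: 55 μL + 14.6 mL = 14655 μL total → factor 14655/55 = 266.45
Overall dilution factor = 19.864 × 31.694 × 20 × 4 × 28.143 × 266.45 = 3.7768 × 10^8
Stock = 2.12 × 10^-8 mM × 3.7768 × 10^8 = 8.01 mM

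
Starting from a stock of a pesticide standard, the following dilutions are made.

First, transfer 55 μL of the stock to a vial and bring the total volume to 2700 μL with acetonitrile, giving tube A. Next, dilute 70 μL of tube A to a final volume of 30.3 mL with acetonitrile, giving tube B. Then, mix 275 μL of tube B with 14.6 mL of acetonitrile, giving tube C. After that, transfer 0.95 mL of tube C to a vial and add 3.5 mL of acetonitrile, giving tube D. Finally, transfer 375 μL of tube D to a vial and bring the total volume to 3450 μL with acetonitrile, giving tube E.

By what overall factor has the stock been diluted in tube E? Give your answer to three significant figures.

4.95 × 10^7

Step 1: 55 μL brought to 2700 μL → factor 2700/55 = 49.091
Step 2: 70 μL brought to 30.3 mL → factor 30300/70 = 432.86
Step 3: 275 μL + 14.6 mL = 14875 μL total → factor 14875/275 = 54.091
Step 4: 0.95 mL + 3.5 mL = 4.45 mL total → factor 4.45/0.95 = 4.6842
Step 5: 375 μL brought to 3450 μL → factor 3450/375 = 9.2
Overall dilution factor = 49.091 × 432.86 × 54.091 × 4.6842 × 9.2 = 4.9533 × 10^7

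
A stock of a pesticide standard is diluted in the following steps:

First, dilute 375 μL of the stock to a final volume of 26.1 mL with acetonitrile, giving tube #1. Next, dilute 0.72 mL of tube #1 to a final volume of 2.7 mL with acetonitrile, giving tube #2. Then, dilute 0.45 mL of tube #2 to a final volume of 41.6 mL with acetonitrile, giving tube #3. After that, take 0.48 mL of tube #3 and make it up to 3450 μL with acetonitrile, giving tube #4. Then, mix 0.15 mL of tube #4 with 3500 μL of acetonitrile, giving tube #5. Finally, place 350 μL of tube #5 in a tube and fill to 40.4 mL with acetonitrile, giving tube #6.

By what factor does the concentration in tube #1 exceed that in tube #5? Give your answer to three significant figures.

6.06 × 10^4

Step 1: 375 μL brought to 26.1 mL → factor 26100/375 = 69.6
Step 2: 0.72 mL brought to 2.7 mL → factor 2.7/0.72 = 3.75
Step 3: 0.45 mL brought to 41.6 mL → factor 41.6/0.45 = 92.444
Step 4: 0.48 mL brought to 3450 μL → factor 3.45/0.48 = 7.1875
Step 5: 0.15 mL + 3500 μL = 3.65 mL total → factor 3.65/0.15 = 24.333
Dilution factor to tube #1 = 69.6; to tube #5 = 4.2199 × 10^6
[tube #1]/[tube #5] = (factor to tube #5)/(factor to tube #1) = 4.2199 × 10^6/69.6 = 6.06 × 10^4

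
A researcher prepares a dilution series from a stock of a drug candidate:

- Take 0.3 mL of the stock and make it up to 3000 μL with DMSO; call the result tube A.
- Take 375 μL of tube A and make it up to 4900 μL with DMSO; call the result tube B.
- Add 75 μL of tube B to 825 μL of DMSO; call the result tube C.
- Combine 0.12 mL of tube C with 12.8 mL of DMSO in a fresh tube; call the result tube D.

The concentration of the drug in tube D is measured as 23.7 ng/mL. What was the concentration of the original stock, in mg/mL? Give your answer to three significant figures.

4.00 mg/mL

Step 1: 0.3 mL brought to 3000 μL → factor 3/0.3 = 10
Step 2: 375 μL brought to 4900 μL → factor 4900/375 = 13.067
Step 3: 75 μL + 825 μL = 900 μL total → factor 900/75 = 12
Step 4: 0.12 mL + 12.8 mL = 12.92 mL total → factor 12.92/0.12 = 107.67
Overall dilution factor = 10 × 13.067 × 12 × 107.67 = 1.6882 × 10^5
Stock = 23.7 ng/mL × 1.6882 × 10^5 = 4.001 × 10^6 ng/mL = 4.00 mg/mL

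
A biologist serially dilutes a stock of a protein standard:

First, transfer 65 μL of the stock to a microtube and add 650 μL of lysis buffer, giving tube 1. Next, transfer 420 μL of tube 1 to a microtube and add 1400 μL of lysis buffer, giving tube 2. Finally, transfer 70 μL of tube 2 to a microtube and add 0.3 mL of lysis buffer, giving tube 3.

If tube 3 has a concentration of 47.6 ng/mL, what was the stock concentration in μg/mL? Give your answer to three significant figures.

12.0 μg/mL

Step 1: 65 μL + 650 μL = 715 μL total → factor 715/65 = 11
Step 2: 420 μL + 1400 μL = 1820 μL total → factor 1820/420 = 4.3333
Step 3: 70 μL + 0.3 mL = 370 μL total → factor 370/70 = 5.2857
Overall dilution factor = 11 × 4.3333 × 5.2857 = 251.95
Stock = 47.6 ng/mL × 251.95 = 1.199 × 10^4 ng/mL = 12.0 μg/mL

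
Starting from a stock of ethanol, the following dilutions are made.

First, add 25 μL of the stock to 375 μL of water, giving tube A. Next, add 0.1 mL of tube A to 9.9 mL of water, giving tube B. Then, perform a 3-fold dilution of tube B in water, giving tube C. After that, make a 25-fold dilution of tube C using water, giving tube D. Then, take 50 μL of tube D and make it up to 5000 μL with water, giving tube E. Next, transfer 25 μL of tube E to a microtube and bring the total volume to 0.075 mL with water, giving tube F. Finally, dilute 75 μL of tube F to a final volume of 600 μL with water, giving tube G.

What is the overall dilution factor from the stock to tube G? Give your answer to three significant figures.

Step 1: 25 μL + 375 μL = 400 μL total → factor 400/25 = 16
Step 2: 0.1 mL + 9.9 mL = 10 mL total → factor 10/0.1 = 100
Step 3: 3-fold → factor 3
Step 4: 25-fold → factor 25
Step 5: 50 μL brought to 5000 μL → factor 5000/50 = 100
Step 6: 25 μL brought to 0.075 mL → factor 75/25 = 3
Step 7: 75 μL brought to 600 μL → factor 600/75 = 8
Overall dilution factor = 16 × 100 × 3 × 25 × 100 × 3 × 8 = 2.88 × 10^8

2.88 × 10^8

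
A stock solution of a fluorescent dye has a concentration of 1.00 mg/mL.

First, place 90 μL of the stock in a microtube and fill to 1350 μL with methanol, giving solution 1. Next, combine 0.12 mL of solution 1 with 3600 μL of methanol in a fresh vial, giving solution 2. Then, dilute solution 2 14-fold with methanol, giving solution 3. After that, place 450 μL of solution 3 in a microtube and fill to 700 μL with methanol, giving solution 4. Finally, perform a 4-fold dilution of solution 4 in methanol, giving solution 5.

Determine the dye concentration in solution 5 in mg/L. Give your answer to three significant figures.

Step 1: 90 μL brought to 1350 μL → factor 1350/90 = 15
Step 2: 0.12 mL + 3600 μL = 3.72 mL total → factor 3.72/0.12 = 31
Step 3: 14-fold → factor 14
Step 4: 450 μL brought to 700 μL → factor 700/450 = 1.5556
Step 5: 4-fold → factor 4
Overall dilution factor = 15 × 31 × 14 × 1.5556 × 4 = 40507
Final = 1.00 mg/mL / 40507 = 2.469 × 10^-5 mg/mL = 0.0247 mg/L

0.0247 mg/L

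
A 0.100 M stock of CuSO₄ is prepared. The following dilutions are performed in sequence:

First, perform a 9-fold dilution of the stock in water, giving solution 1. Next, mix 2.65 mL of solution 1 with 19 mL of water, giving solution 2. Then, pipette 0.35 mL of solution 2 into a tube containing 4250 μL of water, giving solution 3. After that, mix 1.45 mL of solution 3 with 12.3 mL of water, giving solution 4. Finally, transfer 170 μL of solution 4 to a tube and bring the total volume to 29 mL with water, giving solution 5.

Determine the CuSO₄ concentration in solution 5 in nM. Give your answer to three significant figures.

Step 1: 9-fold → factor 9
Step 2: 2.65 mL + 19 mL = 21.65 mL total → factor 21.65/2.65 = 8.1698
Step 3: 0.35 mL + 4250 μL = 4.6 mL total → factor 4.6/0.35 = 13.143
Step 4: 1.45 mL + 12.3 mL = 13.75 mL total → factor 13.75/1.45 = 9.4828
Step 5: 170 μL brought to 29 mL → factor 29000/170 = 170.59
Overall dilution factor = 9 × 8.1698 × 13.143 × 9.4828 × 170.59 = 1.5632 × 10^6
Final = 0.100 M / 1.5632 × 10^6 = 6.397 × 10^-8 M = 64.0 nM

64.0 nM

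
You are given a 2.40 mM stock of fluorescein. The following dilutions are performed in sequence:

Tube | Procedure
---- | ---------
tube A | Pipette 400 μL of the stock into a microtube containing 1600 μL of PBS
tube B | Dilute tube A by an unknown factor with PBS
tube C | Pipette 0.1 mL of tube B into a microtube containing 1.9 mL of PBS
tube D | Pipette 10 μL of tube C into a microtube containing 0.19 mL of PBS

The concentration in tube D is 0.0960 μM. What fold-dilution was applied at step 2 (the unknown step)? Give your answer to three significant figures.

Step 1: 400 μL + 1600 μL = 2000 μL total → factor 2000/400 = 5
Step 2: unknown factor x
Step 3: 0.1 mL + 1.9 mL = 2 mL total → factor 2/0.1 = 20
Step 4: 10 μL + 0.19 mL = 200 μL total → factor 200/10 = 20
Product of known-step factors = 2000
Overall factor = 2.40 mM / (0.0960 μM) = 25000
x = 25000 / 2000 = 12.5

12.5-fold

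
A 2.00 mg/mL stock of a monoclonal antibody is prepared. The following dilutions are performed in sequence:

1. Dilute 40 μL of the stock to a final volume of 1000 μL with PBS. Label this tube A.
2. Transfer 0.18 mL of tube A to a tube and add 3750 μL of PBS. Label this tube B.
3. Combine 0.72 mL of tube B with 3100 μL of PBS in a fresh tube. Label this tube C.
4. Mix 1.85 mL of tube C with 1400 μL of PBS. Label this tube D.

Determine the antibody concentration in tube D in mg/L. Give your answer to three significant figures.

0.393 mg/L

Step 1: 40 μL brought to 1000 μL → factor 1000/40 = 25
Step 2: 0.18 mL + 3750 μL = 3.93 mL total → factor 3.93/0.18 = 21.833
Step 3: 0.72 mL + 3100 μL = 3.82 mL total → factor 3.82/0.72 = 5.3056
Step 4: 1.85 mL + 1400 μL = 3.25 mL total → factor 3.25/1.85 = 1.7568
Overall dilution factor = 25 × 21.833 × 5.3056 × 1.7568 = 5087.5
Final = 2.00 mg/mL / 5087.5 = 0.0003931 mg/mL = 0.393 mg/L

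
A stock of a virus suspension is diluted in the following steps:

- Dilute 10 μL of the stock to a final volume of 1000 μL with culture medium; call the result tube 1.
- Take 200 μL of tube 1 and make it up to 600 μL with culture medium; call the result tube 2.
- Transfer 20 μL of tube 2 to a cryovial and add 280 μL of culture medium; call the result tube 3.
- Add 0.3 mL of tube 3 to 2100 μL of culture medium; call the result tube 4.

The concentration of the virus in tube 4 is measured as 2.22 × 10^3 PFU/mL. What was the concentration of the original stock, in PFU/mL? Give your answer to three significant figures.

Step 1: 10 μL brought to 1000 μL → factor 1000/10 = 100
Step 2: 200 μL brought to 600 μL → factor 600/200 = 3
Step 3: 20 μL + 280 μL = 300 μL total → factor 300/20 = 15
Step 4: 0.3 mL + 2100 μL = 2.4 mL total → factor 2.4/0.3 = 8
Overall dilution factor = 100 × 3 × 15 × 8 = 36000
Stock = 2.22 × 10^3 PFU/mL × 36000 = 7.99 × 10^7 PFU/mL

7.99 × 10^7 PFU/mL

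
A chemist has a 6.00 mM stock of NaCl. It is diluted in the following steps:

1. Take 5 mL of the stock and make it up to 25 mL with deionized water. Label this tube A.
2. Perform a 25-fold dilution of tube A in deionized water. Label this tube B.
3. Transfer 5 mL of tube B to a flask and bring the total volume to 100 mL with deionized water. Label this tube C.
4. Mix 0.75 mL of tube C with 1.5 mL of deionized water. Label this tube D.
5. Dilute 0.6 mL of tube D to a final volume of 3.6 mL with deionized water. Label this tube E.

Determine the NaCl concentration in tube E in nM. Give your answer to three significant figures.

Step 1: 5 mL brought to 25 mL → factor 25/5 = 5
Step 2: 25-fold → factor 25
Step 3: 5 mL brought to 100 mL → factor 100/5 = 20
Step 4: 0.75 mL + 1.5 mL = 2.25 mL total → factor 2.25/0.75 = 3
Step 5: 0.6 mL brought to 3.6 mL → factor 3.6/0.6 = 6
Overall dilution factor = 5 × 25 × 20 × 3 × 6 = 45000
Final = 6.00 mM / 45000 = 0.0001333 mM = 133 nM

133 nM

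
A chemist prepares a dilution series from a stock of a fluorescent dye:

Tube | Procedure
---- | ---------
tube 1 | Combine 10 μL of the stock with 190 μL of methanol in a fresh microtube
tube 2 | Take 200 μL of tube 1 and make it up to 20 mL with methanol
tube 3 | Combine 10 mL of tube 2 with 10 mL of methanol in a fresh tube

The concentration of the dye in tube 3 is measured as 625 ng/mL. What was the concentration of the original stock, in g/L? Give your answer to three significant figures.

2.50 g/L

Step 1: 10 μL + 190 μL = 200 μL total → factor 200/10 = 20
Step 2: 200 μL brought to 20 mL → factor 20000/200 = 100
Step 3: 10 mL + 10 mL = 20 mL total → factor 20/10 = 2
Overall dilution factor = 20 × 100 × 2 = 4000
Stock = 625 ng/mL × 4000 = 2.500 × 10^6 ng/mL = 2.50 g/L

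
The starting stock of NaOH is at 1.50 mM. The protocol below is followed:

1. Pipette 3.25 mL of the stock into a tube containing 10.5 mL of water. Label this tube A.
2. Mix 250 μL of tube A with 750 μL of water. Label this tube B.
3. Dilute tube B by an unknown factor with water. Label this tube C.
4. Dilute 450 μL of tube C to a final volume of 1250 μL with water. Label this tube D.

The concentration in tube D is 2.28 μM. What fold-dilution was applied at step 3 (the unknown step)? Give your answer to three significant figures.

14.0-fold

Step 1: 3.25 mL + 10.5 mL = 13.75 mL total → factor 13.75/3.25 = 4.2308
Step 2: 250 μL + 750 μL = 1000 μL total → factor 1000/250 = 4
Step 3: unknown factor x
Step 4: 450 μL brought to 1250 μL → factor 1250/450 = 2.7778
Product of known-step factors = 47.009
Overall factor = 1.50 mM / (2.28 μM) = 657.89
x = 657.89 / 47.009 = 14.0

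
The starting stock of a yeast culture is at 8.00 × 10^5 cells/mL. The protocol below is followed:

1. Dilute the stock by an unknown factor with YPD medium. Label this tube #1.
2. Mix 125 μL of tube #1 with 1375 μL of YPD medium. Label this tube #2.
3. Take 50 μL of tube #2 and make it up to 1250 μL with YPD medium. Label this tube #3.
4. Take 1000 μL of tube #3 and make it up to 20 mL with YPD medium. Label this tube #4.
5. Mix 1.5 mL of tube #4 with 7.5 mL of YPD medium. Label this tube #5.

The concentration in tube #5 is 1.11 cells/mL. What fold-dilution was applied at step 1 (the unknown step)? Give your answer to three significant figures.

Step 1: unknown factor x
Step 2: 125 μL + 1375 μL = 1500 μL total → factor 1500/125 = 12
Step 3: 50 μL brought to 1250 μL → factor 1250/50 = 25
Step 4: 1000 μL brought to 20 mL → factor 20000/1000 = 20
Step 5: 1.5 mL + 7.5 mL = 9 mL total → factor 9/1.5 = 6
Product of known-step factors = 36000
Overall factor = 8.00 × 10^5 cells/mL / (1.11 cells/mL) = 7.2072 × 10^5
x = 7.2072 × 10^5 / 36000 = 20.0

20.0-fold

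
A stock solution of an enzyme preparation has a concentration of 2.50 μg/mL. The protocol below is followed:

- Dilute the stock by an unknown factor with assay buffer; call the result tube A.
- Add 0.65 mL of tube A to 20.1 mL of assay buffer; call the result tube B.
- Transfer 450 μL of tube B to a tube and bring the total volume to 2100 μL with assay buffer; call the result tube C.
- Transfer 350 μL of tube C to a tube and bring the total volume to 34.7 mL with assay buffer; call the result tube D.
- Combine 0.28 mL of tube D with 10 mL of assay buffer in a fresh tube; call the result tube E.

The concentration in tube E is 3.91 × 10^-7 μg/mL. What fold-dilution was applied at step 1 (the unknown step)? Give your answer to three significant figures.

11.8-fold

Step 1: unknown factor x
Step 2: 0.65 mL + 20.1 mL = 20.75 mL total → factor 20.75/0.65 = 31.923
Step 3: 450 μL brought to 2100 μL → factor 2100/450 = 4.6667
Step 4: 350 μL brought to 34.7 mL → factor 34700/350 = 99.143
Step 5: 0.28 mL + 10 mL = 10.28 mL total → factor 10.28/0.28 = 36.714
Product of known-step factors = 5.4226 × 10^5
Overall factor = 2.50 μg/mL / (3.91 × 10^-7 μg/mL) = 6.3939 × 10^6
x = 6.3939 × 10^6 / 5.4226 × 10^5 = 11.8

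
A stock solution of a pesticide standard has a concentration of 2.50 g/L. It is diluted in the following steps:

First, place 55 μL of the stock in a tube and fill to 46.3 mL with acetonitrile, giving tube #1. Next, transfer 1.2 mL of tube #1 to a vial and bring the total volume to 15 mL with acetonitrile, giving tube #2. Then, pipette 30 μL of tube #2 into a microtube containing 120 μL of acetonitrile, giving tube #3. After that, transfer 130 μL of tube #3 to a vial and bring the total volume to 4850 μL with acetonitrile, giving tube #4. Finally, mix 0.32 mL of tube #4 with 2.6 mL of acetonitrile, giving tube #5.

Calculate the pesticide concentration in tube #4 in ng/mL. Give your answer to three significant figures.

Step 1: 55 μL brought to 46.3 mL → factor 46300/55 = 841.82
Step 2: 1.2 mL brought to 15 mL → factor 15/1.2 = 12.5
Step 3: 30 μL + 120 μL = 150 μL total → factor 150/30 = 5
Step 4: 130 μL brought to 4850 μL → factor 4850/130 = 37.308
Dilution factor through tube #4 = 841.82 × 12.5 × 5 × 37.308 = 1.9629 × 10^6
[tube #4] = 2.50 g/L / 1.9629 × 10^6 = 1.274 × 10^-6 g/L = 1.27 ng/mL

1.27 ng/mL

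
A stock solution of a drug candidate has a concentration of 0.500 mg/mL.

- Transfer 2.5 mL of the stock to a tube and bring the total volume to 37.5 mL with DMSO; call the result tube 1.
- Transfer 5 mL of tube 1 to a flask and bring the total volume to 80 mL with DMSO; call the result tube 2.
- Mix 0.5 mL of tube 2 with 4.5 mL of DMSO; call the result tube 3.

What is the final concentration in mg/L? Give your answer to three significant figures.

0.208 mg/L

Step 1: 2.5 mL brought to 37.5 mL → factor 37.5/2.5 = 15
Step 2: 5 mL brought to 80 mL → factor 80/5 = 16
Step 3: 0.5 mL + 4.5 mL = 5 mL total → factor 5/0.5 = 10
Overall dilution factor = 15 × 16 × 10 = 2400
Final = 0.500 mg/mL / 2400 = 0.0002083 mg/mL = 0.208 mg/L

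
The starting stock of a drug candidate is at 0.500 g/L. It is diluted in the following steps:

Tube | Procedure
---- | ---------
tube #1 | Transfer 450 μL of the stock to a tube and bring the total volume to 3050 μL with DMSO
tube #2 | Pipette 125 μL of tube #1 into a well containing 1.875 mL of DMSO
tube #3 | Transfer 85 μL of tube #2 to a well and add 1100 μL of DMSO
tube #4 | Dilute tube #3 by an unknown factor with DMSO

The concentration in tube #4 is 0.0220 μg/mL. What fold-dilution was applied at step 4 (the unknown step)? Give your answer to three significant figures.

Step 1: 450 μL brought to 3050 μL → factor 3050/450 = 6.7778
Step 2: 125 μL + 1.875 mL = 2000 μL total → factor 2000/125 = 16
Step 3: 85 μL + 1100 μL = 1185 μL total → factor 1185/85 = 13.941
Step 4: unknown factor x
Product of known-step factors = 1511.8
Overall factor = 0.500 g/L / (0.0220 μg/mL) = 22727
x = 22727 / 1511.8 = 15.0

15.0-fold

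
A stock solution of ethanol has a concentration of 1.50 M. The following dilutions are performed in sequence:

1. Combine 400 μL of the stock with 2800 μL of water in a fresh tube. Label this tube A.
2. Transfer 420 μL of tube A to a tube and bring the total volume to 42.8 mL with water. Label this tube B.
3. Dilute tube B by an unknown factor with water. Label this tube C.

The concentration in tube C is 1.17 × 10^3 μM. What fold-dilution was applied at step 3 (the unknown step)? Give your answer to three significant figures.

Step 1: 400 μL + 2800 μL = 3200 μL total → factor 3200/400 = 8
Step 2: 420 μL brought to 42.8 mL → factor 42800/420 = 101.9
Step 3: unknown factor x
Product of known-step factors = 815.24
Overall factor = 1.50 M / (1.17 × 10^3 μM) = 1282.1
x = 1282.1 / 815.24 = 1.57

1.57-fold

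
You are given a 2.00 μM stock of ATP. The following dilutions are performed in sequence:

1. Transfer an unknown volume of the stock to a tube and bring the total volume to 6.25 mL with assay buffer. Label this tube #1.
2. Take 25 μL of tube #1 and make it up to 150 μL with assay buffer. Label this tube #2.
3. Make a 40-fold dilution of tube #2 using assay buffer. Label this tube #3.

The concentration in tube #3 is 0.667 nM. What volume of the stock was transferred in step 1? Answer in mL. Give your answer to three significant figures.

Step 1: v brought to 6.25 mL → factor = 6.25 mL/v
Step 2: 25 μL brought to 150 μL → factor 150/25 = 6
Step 3: 40-fold → factor 40
Product of known-step factors = 240
Overall factor = 2.00 μM / (0.667 nM) = 2998.5
Step-1 factor = 2998.5 / 240 = 12.494
v = 6.25 mL / 12.494 = 0.500 mL

0.500 mL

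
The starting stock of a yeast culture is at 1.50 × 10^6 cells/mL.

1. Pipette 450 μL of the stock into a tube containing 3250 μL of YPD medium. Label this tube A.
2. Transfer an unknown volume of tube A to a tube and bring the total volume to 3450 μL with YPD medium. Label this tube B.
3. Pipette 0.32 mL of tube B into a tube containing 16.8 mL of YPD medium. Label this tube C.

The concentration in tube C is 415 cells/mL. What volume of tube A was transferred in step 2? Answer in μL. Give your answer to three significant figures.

420 μL

Step 1: 450 μL + 3250 μL = 3700 μL total → factor 3700/450 = 8.2222
Step 2: v brought to 3450 μL → factor = 3450 μL/v
Step 3: 0.32 mL + 16.8 mL = 17.12 mL total → factor 17.12/0.32 = 53.5
Product of known-step factors = 439.89
Overall factor = 1.50 × 10^6 cells/mL / (415 cells/mL) = 3614.5
Step-2 factor = 3614.5 / 439.89 = 8.2168
v = 3450 μL / 8.2168 = 420 μL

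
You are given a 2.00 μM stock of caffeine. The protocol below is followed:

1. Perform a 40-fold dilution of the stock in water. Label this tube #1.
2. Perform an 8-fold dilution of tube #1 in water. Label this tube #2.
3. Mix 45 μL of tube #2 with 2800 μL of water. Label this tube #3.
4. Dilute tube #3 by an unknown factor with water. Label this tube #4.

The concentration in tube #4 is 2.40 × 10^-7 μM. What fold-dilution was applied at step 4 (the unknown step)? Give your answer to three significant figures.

Step 1: 40-fold → factor 40
Step 2: 8-fold → factor 8
Step 3: 45 μL + 2800 μL = 2845 μL total → factor 2845/45 = 63.222
Step 4: unknown factor x
Product of known-step factors = 20231
Overall factor = 2.00 μM / (2.40 × 10^-7 μM) = 8.3333 × 10^6
x = 8.3333 × 10^6 / 20231 = 412

412-fold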